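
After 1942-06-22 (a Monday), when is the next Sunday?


Current: Monday
Target: Sunday
Days ahead: 6

Next Sunday: 1942-06-28


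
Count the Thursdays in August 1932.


August 1932 has 31 days
Anchor: Jan 1, 1932. With p = 1932 - 1 = 1931: (p + p//4 - p//100 + p//400) mod 7 = (1931 + 482 - 19 + 4) mod 7 = 2398 mod 7 = 4 -> Friday (Mon=0 ... Sun=6)
Days before August (Jan-Jul): 213; August 1 index = (4 + 213) mod 7 = 0 -> Monday
First Thursday is August 4
Thursdays: 4, 11, 18, 25

4 Thursdays


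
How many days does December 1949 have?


December 1949

31 days


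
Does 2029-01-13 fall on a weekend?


Anchor: Jan 1, 2029. With p = 2029 - 1 = 2028: (p + p//4 - p//100 + p//400) mod 7 = (2028 + 507 - 20 + 5) mod 7 = 2520 mod 7 = 0 -> Monday (Mon=0 ... Sun=6)
Day of year: 13; offset = 12
Weekday index = (0 + 12) mod 7 = 5 -> Saturday
Weekend days: Saturday, Sunday

Yes


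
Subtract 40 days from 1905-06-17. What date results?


Start: 1905-06-17, subtract 40 days
Back 17 days from June 17 reaches May 31, 1905 -> 23 left
May 1905: 31 - 23 = 8 -> lands on May 8

Result: 1905-05-08


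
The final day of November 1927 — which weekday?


November 1927 has 30 days
Anchor: Jan 1, 1927. With p = 1927 - 1 = 1926: (p + p//4 - p//100 + p//400) mod 7 = (1926 + 481 - 19 + 4) mod 7 = 2392 mod 7 = 5 -> Saturday (Mon=0 ... Sun=6)
Days before November (Jan-Oct): 304; November 1 index = (5 + 304) mod 7 = 1 -> Tuesday
Last day offset: 30 - 1 = 29 days
Weekday index = (1 + 29) mod 7 = 2

Wednesday, November 30


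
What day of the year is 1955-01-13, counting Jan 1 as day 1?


Date: January 13, 1955
No months before January
Plus 13 days in January

Day of year: 13


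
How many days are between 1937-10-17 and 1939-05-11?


From 1937-10-17 to 1939-05-11
1937-10-17: days before October = 31 + 28 + 31 + 30 + 31 + 30 + 31 + 31 + 30 = 273 (1937 is not a leap year); day of year = 273 + 17 = 290
1939-05-11: days before May = 31 + 28 + 31 + 30 = 120 (1939 is not a leap year); day of year = 120 + 11 = 131
Rest of 1937: 365 - 290 = 75
Full years 1938 (365): 365
Total = 75 + 365 + 131 = 571

571 days


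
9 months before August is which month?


August is month 8
8 - 9 = -1; wrap: -1 + 12 = 11

November


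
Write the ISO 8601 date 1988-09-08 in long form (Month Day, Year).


ISO 1988-09-08 parses as year=1988, month=09, day=08
Month 9 -> September

September 8, 1988


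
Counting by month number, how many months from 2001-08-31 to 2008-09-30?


From August 2001 to September 2008
7 years * 12 = 84 months, plus 1 month = 85

85 months


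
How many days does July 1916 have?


July 1916

31 days


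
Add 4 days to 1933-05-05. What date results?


Start: 1933-05-05, add 4 days
May 1933 has 31 days; 5 + 4 = 9 stays within May

Result: 1933-05-09


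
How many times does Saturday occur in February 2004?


February 2004 has 29 days
Anchor: Jan 1, 2004. With p = 2004 - 1 = 2003: (p + p//4 - p//100 + p//400) mod 7 = (2003 + 500 - 20 + 5) mod 7 = 2488 mod 7 = 3 -> Thursday (Mon=0 ... Sun=6)
Days before February (Jan): 31; February 1 index = (3 + 31) mod 7 = 6 -> Sunday
First Saturday is February 7
Saturdays: 7, 14, 21, 28

4 Saturdays


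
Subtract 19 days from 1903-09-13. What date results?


Start: 1903-09-13, subtract 19 days
Back 13 days from September 13 reaches August 31, 1903 -> 6 left
August 1903: 31 - 6 = 25 -> lands on August 25

Result: 1903-08-25


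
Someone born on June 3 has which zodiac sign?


Date: June 3
Conventional tropical zodiac dates: Gemini from May 21 onward; Cancer starts June 21
June 3 falls within the Gemini range

Gemini


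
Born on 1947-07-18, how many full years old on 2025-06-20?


Birth: 1947-07-18
Reference: 2025-06-20
Year difference: 2025 - 1947 = 78
Birthday not yet reached in 2025, subtract 1

77 years old


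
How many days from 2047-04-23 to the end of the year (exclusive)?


Day of year: 113 of 365
Remaining = 365 - 113

252 days


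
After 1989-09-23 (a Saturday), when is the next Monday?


Current: Saturday
Target: Monday
Days ahead: 2

Next Monday: 1989-09-25


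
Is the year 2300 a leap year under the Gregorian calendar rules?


Gregorian leap year rule: divisible by 4, but not by 100, unless also by 400.
2300 is divisible by 100 but not 400 -> not a leap year

No


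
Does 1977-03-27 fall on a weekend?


Anchor: Jan 1, 1977. With p = 1977 - 1 = 1976: (p + p//4 - p//100 + p//400) mod 7 = (1976 + 494 - 19 + 4) mod 7 = 2455 mod 7 = 5 -> Saturday (Mon=0 ... Sun=6)
Day of year: 86; offset = 85
Weekday index = (5 + 85) mod 7 = 6 -> Sunday
Weekend days: Saturday, Sunday

Yes


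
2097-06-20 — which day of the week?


Date: June 20, 2097
Anchor: Jan 1, 2097. With p = 2097 - 1 = 2096: (p + p//4 - p//100 + p//400) mod 7 = (2096 + 524 - 20 + 5) mod 7 = 2605 mod 7 = 1 -> Tuesday (Mon=0 ... Sun=6)
Days before June (Jan-May): 151; offset = 151 + 20 - 1 = 170
Weekday index = (1 + 170) mod 7 = 3

Day of the week: Thursday


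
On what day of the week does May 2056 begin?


Target: May 1, 2056
Anchor: Jan 1, 2056. With p = 2056 - 1 = 2055: (p + p//4 - p//100 + p//400) mod 7 = (2055 + 513 - 20 + 5) mod 7 = 2553 mod 7 = 5 -> Saturday (Mon=0 ... Sun=6)
Days before May (Jan-Apr): 121 days
Weekday index = (5 + 121) mod 7 = 0

Monday


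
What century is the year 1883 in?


Century = (year - 1) // 100 + 1
= (1883 - 1) // 100 + 1
= 1882 // 100 + 1
= 18 + 1

19th century


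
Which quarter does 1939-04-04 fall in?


Month: April (month 4)
Q1: Jan-Mar, Q2: Apr-Jun, Q3: Jul-Sep, Q4: Oct-Dec

Q2


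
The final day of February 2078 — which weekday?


February 2078 has 28 days
Anchor: Jan 1, 2078. With p = 2078 - 1 = 2077: (p + p//4 - p//100 + p//400) mod 7 = (2077 + 519 - 20 + 5) mod 7 = 2581 mod 7 = 5 -> Saturday (Mon=0 ... Sun=6)
Days before February (Jan): 31; February 1 index = (5 + 31) mod 7 = 1 -> Tuesday
Last day offset: 28 - 1 = 27 days
Weekday index = (1 + 27) mod 7 = 0

Monday, February 28


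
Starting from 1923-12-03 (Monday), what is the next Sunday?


Current: Monday
Target: Sunday
Days ahead: 6

Next Sunday: 1923-12-09


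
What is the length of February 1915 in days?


February 1915 (leap year: no)

28 days


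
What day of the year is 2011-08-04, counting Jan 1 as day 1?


Date: August 4, 2011
Days in months 1 through 7: 212
Plus 4 days in August

Day of year: 216


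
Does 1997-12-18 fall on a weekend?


Anchor: Jan 1, 1997. With p = 1997 - 1 = 1996: (p + p//4 - p//100 + p//400) mod 7 = (1996 + 499 - 19 + 4) mod 7 = 2480 mod 7 = 2 -> Wednesday (Mon=0 ... Sun=6)
Day of year: 352; offset = 351
Weekday index = (2 + 351) mod 7 = 3 -> Thursday
Weekend days: Saturday, Sunday

No


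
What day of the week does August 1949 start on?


Target: August 1, 1949
Anchor: Jan 1, 1949. With p = 1949 - 1 = 1948: (p + p//4 - p//100 + p//400) mod 7 = (1948 + 487 - 19 + 4) mod 7 = 2420 mod 7 = 5 -> Saturday (Mon=0 ... Sun=6)
Days before August (Jan-Jul): 212 days
Weekday index = (5 + 212) mod 7 = 0

Monday


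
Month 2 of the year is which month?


Month 2 of 12

February


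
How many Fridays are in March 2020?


March 2020 has 31 days
Anchor: Jan 1, 2020. With p = 2020 - 1 = 2019: (p + p//4 - p//100 + p//400) mod 7 = (2019 + 504 - 20 + 5) mod 7 = 2508 mod 7 = 2 -> Wednesday (Mon=0 ... Sun=6)
Days before March (Jan-Feb): 60; March 1 index = (2 + 60) mod 7 = 6 -> Sunday
First Friday is March 6
Fridays: 6, 13, 20, 27

4 Fridays


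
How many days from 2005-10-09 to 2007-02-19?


From 2005-10-09 to 2007-02-19
2005-10-09: days before October = 31 + 28 + 31 + 30 + 31 + 30 + 31 + 31 + 30 = 273 (2005 is not a leap year); day of year = 273 + 9 = 282
2007-02-19: days before February = 31; day of year = 31 + 19 = 50
Rest of 2005: 365 - 282 = 83
Full years 2006 (365): 365
Total = 83 + 365 + 50 = 498

498 days


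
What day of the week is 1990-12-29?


Date: December 29, 1990
Anchor: Jan 1, 1990. With p = 1990 - 1 = 1989: (p + p//4 - p//100 + p//400) mod 7 = (1989 + 497 - 19 + 4) mod 7 = 2471 mod 7 = 0 -> Monday (Mon=0 ... Sun=6)
Days before December (Jan-Nov): 334; offset = 334 + 29 - 1 = 362
Weekday index = (0 + 362) mod 7 = 5

Day of the week: Saturday


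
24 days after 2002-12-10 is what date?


Start: 2002-12-10, add 24 days
December 2002 has 31 days: 31 - 10 = 21 days to December 31 -> 3 left
January 2003: 3 <= 31 -> lands on January 3

Result: 2003-01-03


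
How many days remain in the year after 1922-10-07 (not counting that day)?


Day of year: 280 of 365
Remaining = 365 - 280

85 days


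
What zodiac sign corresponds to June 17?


Date: June 17
Conventional tropical zodiac dates: Gemini from May 21 onward; Cancer starts June 21
June 17 falls within the Gemini range

Gemini


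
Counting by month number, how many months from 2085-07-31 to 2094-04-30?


From July 2085 to April 2094
9 years * 12 = 108 months, minus 3 months = 105

105 months


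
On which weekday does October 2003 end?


October 2003 has 31 days
Anchor: Jan 1, 2003. With p = 2003 - 1 = 2002: (p + p//4 - p//100 + p//400) mod 7 = (2002 + 500 - 20 + 5) mod 7 = 2487 mod 7 = 2 -> Wednesday (Mon=0 ... Sun=6)
Days before October (Jan-Sep): 273; October 1 index = (2 + 273) mod 7 = 2 -> Wednesday
Last day offset: 31 - 1 = 30 days
Weekday index = (2 + 30) mod 7 = 4

Friday, October 31


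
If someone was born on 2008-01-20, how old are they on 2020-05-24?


Birth: 2008-01-20
Reference: 2020-05-24
Year difference: 2020 - 2008 = 12

12 years old


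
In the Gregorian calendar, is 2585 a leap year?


Gregorian leap year rule: divisible by 4, but not by 100, unless also by 400.
2585 is not divisible by 4 -> not a leap year

No


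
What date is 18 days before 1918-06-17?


Start: 1918-06-17, subtract 18 days
Back 17 days from June 17 reaches May 31, 1918 -> 1 left
May 1918: 31 - 1 = 30 -> lands on May 30

Result: 1918-05-30


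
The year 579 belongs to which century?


Century = (year - 1) // 100 + 1
= (579 - 1) // 100 + 1
= 578 // 100 + 1
= 5 + 1

6th century


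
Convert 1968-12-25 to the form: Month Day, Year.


ISO 1968-12-25 parses as year=1968, month=12, day=25
Month 12 -> December

December 25, 1968


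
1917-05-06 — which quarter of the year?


Month: May (month 5)
Q1: Jan-Mar, Q2: Apr-Jun, Q3: Jul-Sep, Q4: Oct-Dec

Q2


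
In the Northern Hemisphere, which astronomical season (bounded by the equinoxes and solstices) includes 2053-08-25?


Date: August 25
Astronomical Summer (approx.; exact equinox/solstice day varies by year): June 21 to September 21
August 25 falls within the Summer window

Summer


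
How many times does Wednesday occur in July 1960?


July 1960 has 31 days
Anchor: Jan 1, 1960. With p = 1960 - 1 = 1959: (p + p//4 - p//100 + p//400) mod 7 = (1959 + 489 - 19 + 4) mod 7 = 2433 mod 7 = 4 -> Friday (Mon=0 ... Sun=6)
Days before July (Jan-Jun): 182; July 1 index = (4 + 182) mod 7 = 4 -> Friday
First Wednesday is July 6
Wednesdays: 6, 13, 20, 27

4 Wednesdays


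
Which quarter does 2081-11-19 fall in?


Month: November (month 11)
Q1: Jan-Mar, Q2: Apr-Jun, Q3: Jul-Sep, Q4: Oct-Dec

Q4


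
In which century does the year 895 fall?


Century = (year - 1) // 100 + 1
= (895 - 1) // 100 + 1
= 894 // 100 + 1
= 8 + 1

9th century


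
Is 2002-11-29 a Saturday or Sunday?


Anchor: Jan 1, 2002. With p = 2002 - 1 = 2001: (p + p//4 - p//100 + p//400) mod 7 = (2001 + 500 - 20 + 5) mod 7 = 2486 mod 7 = 1 -> Tuesday (Mon=0 ... Sun=6)
Day of year: 333; offset = 332
Weekday index = (1 + 332) mod 7 = 4 -> Friday
Weekend days: Saturday, Sunday

No


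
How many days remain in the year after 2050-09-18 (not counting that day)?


Day of year: 261 of 365
Remaining = 365 - 261

104 days


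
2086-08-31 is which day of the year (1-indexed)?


Date: August 31, 2086
Days in months 1 through 7: 212
Plus 31 days in August

Day of year: 243


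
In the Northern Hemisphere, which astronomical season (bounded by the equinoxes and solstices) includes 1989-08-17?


Date: August 17
Astronomical Summer (approx.; exact equinox/solstice day varies by year): June 21 to September 21
August 17 falls within the Summer window

Summer


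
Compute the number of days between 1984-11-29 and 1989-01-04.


From 1984-11-29 to 1989-01-04
1984-11-29: days before November = 31 + 29 + 31 + 30 + 31 + 30 + 31 + 31 + 30 + 31 = 305 (1984 is a leap year); day of year = 305 + 29 = 334
1989-01-04: day of year = 4
Rest of 1984: 366 - 334 = 32
Full years 1985 (365), 1986 (365), 1987 (365), 1988 (366): 1461
Total = 32 + 1461 + 4 = 1497

1497 days


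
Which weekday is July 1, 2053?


Target: July 1, 2053
Anchor: Jan 1, 2053. With p = 2053 - 1 = 2052: (p + p//4 - p//100 + p//400) mod 7 = (2052 + 513 - 20 + 5) mod 7 = 2550 mod 7 = 2 -> Wednesday (Mon=0 ... Sun=6)
Days before July (Jan-Jun): 181 days
Weekday index = (2 + 181) mod 7 = 1

Tuesday


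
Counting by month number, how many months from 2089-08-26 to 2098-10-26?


From August 2089 to October 2098
9 years * 12 = 108 months, plus 2 months = 110

110 months


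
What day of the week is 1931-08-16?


Date: August 16, 1931
Anchor: Jan 1, 1931. With p = 1931 - 1 = 1930: (p + p//4 - p//100 + p//400) mod 7 = (1930 + 482 - 19 + 4) mod 7 = 2397 mod 7 = 3 -> Thursday (Mon=0 ... Sun=6)
Days before August (Jan-Jul): 212; offset = 212 + 16 - 1 = 227
Weekday index = (3 + 227) mod 7 = 6

Day of the week: Sunday


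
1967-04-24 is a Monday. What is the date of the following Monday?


Current: Monday
Target: Monday
Days ahead: 7

Next Monday: 1967-05-01


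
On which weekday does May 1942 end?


May 1942 has 31 days
Anchor: Jan 1, 1942. With p = 1942 - 1 = 1941: (p + p//4 - p//100 + p//400) mod 7 = (1941 + 485 - 19 + 4) mod 7 = 2411 mod 7 = 3 -> Thursday (Mon=0 ... Sun=6)
Days before May (Jan-Apr): 120; May 1 index = (3 + 120) mod 7 = 4 -> Friday
Last day offset: 31 - 1 = 30 days
Weekday index = (4 + 30) mod 7 = 6

Sunday, May 31


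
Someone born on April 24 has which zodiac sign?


Date: April 24
Conventional tropical zodiac dates: Taurus from April 20 onward; Gemini starts May 21
April 24 falls within the Taurus range

Taurus


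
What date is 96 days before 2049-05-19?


Start: 2049-05-19, subtract 96 days
Back 19 days from May 19 reaches April 30, 2049 -> 77 left
April 2049 has 30 days -> back to March 31, 2049 -> 47 left
March 2049 has 31 days -> back to February 28, 2049 -> 16 left
February 2049: 28 - 16 = 12 -> lands on February 12

Result: 2049-02-12


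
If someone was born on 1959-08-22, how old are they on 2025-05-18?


Birth: 1959-08-22
Reference: 2025-05-18
Year difference: 2025 - 1959 = 66
Birthday not yet reached in 2025, subtract 1

65 years old


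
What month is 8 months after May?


May is month 5
5 + 8 = 13; wrap: 13 - 12 = 1

January


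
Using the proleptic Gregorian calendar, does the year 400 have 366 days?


Gregorian leap year rule: divisible by 4, but not by 100, unless also by 400.
400 is divisible by 400 -> leap year

Yes


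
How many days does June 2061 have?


June 2061

30 days


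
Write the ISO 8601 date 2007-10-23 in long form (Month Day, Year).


ISO 2007-10-23 parses as year=2007, month=10, day=23
Month 10 -> October

October 23, 2007


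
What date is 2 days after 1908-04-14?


Start: 1908-04-14, add 2 days
April 1908 has 30 days; 14 + 2 = 16 stays within April

Result: 1908-04-16


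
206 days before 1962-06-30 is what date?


Start: 1962-06-30, subtract 206 days
Back 30 days from June 30 reaches May 31, 1962 -> 176 left
May 1962 has 31 days -> back to April 30, 1962 -> 145 left
April 1962 has 30 days -> back to March 31, 1962 -> 115 left
March 1962 has 31 days -> back to February 28, 1962 -> 84 left
February 1962 has 28 days -> back to January 31, 1962 -> 56 left
January 1962 has 31 days -> back to December 31, 1961 -> 25 left
December 1961: 31 - 25 = 6 -> lands on December 6

Result: 1961-12-06


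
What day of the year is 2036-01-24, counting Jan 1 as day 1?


Date: January 24, 2036
No months before January
Plus 24 days in January

Day of year: 24


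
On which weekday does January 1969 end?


January 1969 has 31 days
Anchor: Jan 1, 1969. With p = 1969 - 1 = 1968: (p + p//4 - p//100 + p//400) mod 7 = (1968 + 492 - 19 + 4) mod 7 = 2445 mod 7 = 2 -> Wednesday (Mon=0 ... Sun=6)
January 1 is the anchor itself -> Wednesday
Last day offset: 31 - 1 = 30 days
Weekday index = (2 + 30) mod 7 = 4

Friday, January 31


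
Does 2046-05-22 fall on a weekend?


Anchor: Jan 1, 2046. With p = 2046 - 1 = 2045: (p + p//4 - p//100 + p//400) mod 7 = (2045 + 511 - 20 + 5) mod 7 = 2541 mod 7 = 0 -> Monday (Mon=0 ... Sun=6)
Day of year: 142; offset = 141
Weekday index = (0 + 141) mod 7 = 1 -> Tuesday
Weekend days: Saturday, Sunday

No


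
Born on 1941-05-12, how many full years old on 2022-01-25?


Birth: 1941-05-12
Reference: 2022-01-25
Year difference: 2022 - 1941 = 81
Birthday not yet reached in 2022, subtract 1

80 years old


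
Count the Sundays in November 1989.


November 1989 has 30 days
Anchor: Jan 1, 1989. With p = 1989 - 1 = 1988: (p + p//4 - p//100 + p//400) mod 7 = (1988 + 497 - 19 + 4) mod 7 = 2470 mod 7 = 6 -> Sunday (Mon=0 ... Sun=6)
Days before November (Jan-Oct): 304; November 1 index = (6 + 304) mod 7 = 2 -> Wednesday
First Sunday is November 5
Sundays: 5, 12, 19, 26

4 Sundays


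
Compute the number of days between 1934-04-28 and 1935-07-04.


From 1934-04-28 to 1935-07-04
1934-04-28: days before April = 31 + 28 + 31 = 90 (1934 is not a leap year); day of year = 90 + 28 = 118
1935-07-04: days before July = 31 + 28 + 31 + 30 + 31 + 30 = 181 (1935 is not a leap year); day of year = 181 + 4 = 185
Rest of 1934: 365 - 118 = 247
Total = 247 + 185 = 432

432 days


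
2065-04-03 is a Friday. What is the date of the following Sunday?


Current: Friday
Target: Sunday
Days ahead: 2

Next Sunday: 2065-04-05


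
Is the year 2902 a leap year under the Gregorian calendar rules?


Gregorian leap year rule: divisible by 4, but not by 100, unless also by 400.
2902 is not divisible by 4 -> not a leap year

No


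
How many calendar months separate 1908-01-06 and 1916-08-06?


From January 1908 to August 1916
8 years * 12 = 96 months, plus 7 months = 103

103 months


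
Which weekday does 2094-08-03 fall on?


Date: August 3, 2094
Anchor: Jan 1, 2094. With p = 2094 - 1 = 2093: (p + p//4 - p//100 + p//400) mod 7 = (2093 + 523 - 20 + 5) mod 7 = 2601 mod 7 = 4 -> Friday (Mon=0 ... Sun=6)
Days before August (Jan-Jul): 212; offset = 212 + 3 - 1 = 214
Weekday index = (4 + 214) mod 7 = 1

Day of the week: Tuesday


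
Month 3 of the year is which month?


Month 3 of 12

March


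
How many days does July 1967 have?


July 1967

31 days


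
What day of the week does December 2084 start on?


Target: December 1, 2084
Anchor: Jan 1, 2084. With p = 2084 - 1 = 2083: (p + p//4 - p//100 + p//400) mod 7 = (2083 + 520 - 20 + 5) mod 7 = 2588 mod 7 = 5 -> Saturday (Mon=0 ... Sun=6)
Days before December (Jan-Nov): 335 days
Weekday index = (5 + 335) mod 7 = 4

Friday


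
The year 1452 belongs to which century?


Century = (year - 1) // 100 + 1
= (1452 - 1) // 100 + 1
= 1451 // 100 + 1
= 14 + 1

15th century


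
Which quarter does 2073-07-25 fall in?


Month: July (month 7)
Q1: Jan-Mar, Q2: Apr-Jun, Q3: Jul-Sep, Q4: Oct-Dec

Q3


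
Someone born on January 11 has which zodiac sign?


Date: January 11
Conventional tropical zodiac dates: Capricorn from December 22 onward; Aquarius starts January 20
January 11 falls within the Capricorn range

Capricorn


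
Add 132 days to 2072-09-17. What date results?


Start: 2072-09-17, add 132 days
September 2072 has 30 days: 30 - 17 = 13 days to September 30 -> 119 left
October 2072 has 31 days -> 88 left
November 2072 has 30 days -> 58 left
December 2072 has 31 days -> 27 left
January 2073: 27 <= 31 -> lands on January 27

Result: 2073-01-27


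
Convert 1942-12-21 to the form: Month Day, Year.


ISO 1942-12-21 parses as year=1942, month=12, day=21
Month 12 -> December

December 21, 1942


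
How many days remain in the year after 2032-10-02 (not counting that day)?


Day of year: 276 of 366
Remaining = 366 - 276

90 days


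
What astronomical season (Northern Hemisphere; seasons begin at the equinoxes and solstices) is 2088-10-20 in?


Date: October 20
Astronomical Autumn (approx.; exact equinox/solstice day varies by year): September 22 to December 20
October 20 falls within the Autumn window

Autumn


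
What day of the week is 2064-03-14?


Date: March 14, 2064
Anchor: Jan 1, 2064. With p = 2064 - 1 = 2063: (p + p//4 - p//100 + p//400) mod 7 = (2063 + 515 - 20 + 5) mod 7 = 2563 mod 7 = 1 -> Tuesday (Mon=0 ... Sun=6)
Days before March (Jan-Feb): 60; offset = 60 + 14 - 1 = 73
Weekday index = (1 + 73) mod 7 = 4

Day of the week: Friday


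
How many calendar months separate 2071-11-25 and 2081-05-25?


From November 2071 to May 2081
10 years * 12 = 120 months, minus 6 months = 114

114 months


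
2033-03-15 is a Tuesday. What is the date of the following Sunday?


Current: Tuesday
Target: Sunday
Days ahead: 5

Next Sunday: 2033-03-20


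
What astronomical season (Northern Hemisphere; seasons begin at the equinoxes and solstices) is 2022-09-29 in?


Date: September 29
Astronomical Autumn (approx.; exact equinox/solstice day varies by year): September 22 to December 20
September 29 falls within the Autumn window

Autumn


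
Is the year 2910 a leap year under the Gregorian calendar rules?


Gregorian leap year rule: divisible by 4, but not by 100, unless also by 400.
2910 is not divisible by 4 -> not a leap year

No


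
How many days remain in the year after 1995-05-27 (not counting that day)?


Day of year: 147 of 365
Remaining = 365 - 147

218 days


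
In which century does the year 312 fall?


Century = (year - 1) // 100 + 1
= (312 - 1) // 100 + 1
= 311 // 100 + 1
= 3 + 1

4th century


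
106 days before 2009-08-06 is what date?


Start: 2009-08-06, subtract 106 days
Back 6 days from August 6 reaches July 31, 2009 -> 100 left
July 2009 has 31 days -> back to June 30, 2009 -> 69 left
June 2009 has 30 days -> back to May 31, 2009 -> 39 left
May 2009 has 31 days -> back to April 30, 2009 -> 8 left
April 2009: 30 - 8 = 22 -> lands on April 22

Result: 2009-04-22


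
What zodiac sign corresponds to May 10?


Date: May 10
Conventional tropical zodiac dates: Taurus from April 20 onward; Gemini starts May 21
May 10 falls within the Taurus range

Taurus


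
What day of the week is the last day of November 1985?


November 1985 has 30 days
Anchor: Jan 1, 1985. With p = 1985 - 1 = 1984: (p + p//4 - p//100 + p//400) mod 7 = (1984 + 496 - 19 + 4) mod 7 = 2465 mod 7 = 1 -> Tuesday (Mon=0 ... Sun=6)
Days before November (Jan-Oct): 304; November 1 index = (1 + 304) mod 7 = 4 -> Friday
Last day offset: 30 - 1 = 29 days
Weekday index = (4 + 29) mod 7 = 5

Saturday, November 30


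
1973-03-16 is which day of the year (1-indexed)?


Date: March 16, 1973
Days in months 1 through 2: 59
Plus 16 days in March

Day of year: 75


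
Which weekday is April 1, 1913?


Target: April 1, 1913
Anchor: Jan 1, 1913. With p = 1913 - 1 = 1912: (p + p//4 - p//100 + p//400) mod 7 = (1912 + 478 - 19 + 4) mod 7 = 2375 mod 7 = 2 -> Wednesday (Mon=0 ... Sun=6)
Days before April (Jan-Mar): 90 days
Weekday index = (2 + 90) mod 7 = 1

Tuesday


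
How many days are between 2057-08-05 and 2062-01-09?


From 2057-08-05 to 2062-01-09
2057-08-05: days before August = 31 + 28 + 31 + 30 + 31 + 30 + 31 = 212 (2057 is not a leap year); day of year = 212 + 5 = 217
2062-01-09: day of year = 9
Rest of 2057: 365 - 217 = 148
Full years 2058 (365), 2059 (365), 2060 (366), 2061 (365): 1461
Total = 148 + 1461 + 9 = 1618

1618 days


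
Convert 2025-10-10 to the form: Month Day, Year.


ISO 2025-10-10 parses as year=2025, month=10, day=10
Month 10 -> October

October 10, 2025


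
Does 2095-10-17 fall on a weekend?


Anchor: Jan 1, 2095. With p = 2095 - 1 = 2094: (p + p//4 - p//100 + p//400) mod 7 = (2094 + 523 - 20 + 5) mod 7 = 2602 mod 7 = 5 -> Saturday (Mon=0 ... Sun=6)
Day of year: 290; offset = 289
Weekday index = (5 + 289) mod 7 = 0 -> Monday
Weekend days: Saturday, Sunday

No


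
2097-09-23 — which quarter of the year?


Month: September (month 9)
Q1: Jan-Mar, Q2: Apr-Jun, Q3: Jul-Sep, Q4: Oct-Dec

Q3


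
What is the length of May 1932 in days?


May 1932

31 days


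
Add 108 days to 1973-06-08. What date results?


Start: 1973-06-08, add 108 days
June 1973 has 30 days: 30 - 8 = 22 days to June 30 -> 86 left
July 1973 has 31 days -> 55 left
August 1973 has 31 days -> 24 left
September 1973: 24 <= 30 -> lands on September 24

Result: 1973-09-24


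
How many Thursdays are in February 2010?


February 2010 has 28 days
Anchor: Jan 1, 2010. With p = 2010 - 1 = 2009: (p + p//4 - p//100 + p//400) mod 7 = (2009 + 502 - 20 + 5) mod 7 = 2496 mod 7 = 4 -> Friday (Mon=0 ... Sun=6)
Days before February (Jan): 31; February 1 index = (4 + 31) mod 7 = 0 -> Monday
First Thursday is February 4
Thursdays: 4, 11, 18, 25

4 Thursdays


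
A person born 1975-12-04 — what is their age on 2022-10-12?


Birth: 1975-12-04
Reference: 2022-10-12
Year difference: 2022 - 1975 = 47
Birthday not yet reached in 2022, subtract 1

46 years old


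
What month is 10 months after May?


May is month 5
5 + 10 = 15; wrap: 15 - 12 = 3

March


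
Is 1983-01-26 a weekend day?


Anchor: Jan 1, 1983. With p = 1983 - 1 = 1982: (p + p//4 - p//100 + p//400) mod 7 = (1982 + 495 - 19 + 4) mod 7 = 2462 mod 7 = 5 -> Saturday (Mon=0 ... Sun=6)
Day of year: 26; offset = 25
Weekday index = (5 + 25) mod 7 = 2 -> Wednesday
Weekend days: Saturday, Sunday

No


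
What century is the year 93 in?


Century = (year - 1) // 100 + 1
= (93 - 1) // 100 + 1
= 92 // 100 + 1
= 0 + 1

1st century


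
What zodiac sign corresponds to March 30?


Date: March 30
Conventional tropical zodiac dates: Aries from March 21 onward; Taurus starts April 20
March 30 falls within the Aries range

Aries


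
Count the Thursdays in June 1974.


June 1974 has 30 days
Anchor: Jan 1, 1974. With p = 1974 - 1 = 1973: (p + p//4 - p//100 + p//400) mod 7 = (1973 + 493 - 19 + 4) mod 7 = 2451 mod 7 = 1 -> Tuesday (Mon=0 ... Sun=6)
Days before June (Jan-May): 151; June 1 index = (1 + 151) mod 7 = 5 -> Saturday
First Thursday is June 6
Thursdays: 6, 13, 20, 27

4 Thursdays


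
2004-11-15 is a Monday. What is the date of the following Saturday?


Current: Monday
Target: Saturday
Days ahead: 5

Next Saturday: 2004-11-20


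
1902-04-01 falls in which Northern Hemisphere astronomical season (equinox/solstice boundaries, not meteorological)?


Date: April 1
Astronomical Spring (approx.; exact equinox/solstice day varies by year): March 20 to June 20
April 1 falls within the Spring window

Spring


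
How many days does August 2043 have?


August 2043

31 days


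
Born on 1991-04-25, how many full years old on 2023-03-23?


Birth: 1991-04-25
Reference: 2023-03-23
Year difference: 2023 - 1991 = 32
Birthday not yet reached in 2023, subtract 1

31 years old


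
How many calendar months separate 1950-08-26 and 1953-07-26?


From August 1950 to July 1953
3 years * 12 = 36 months, minus 1 month = 35

35 months


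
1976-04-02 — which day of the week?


Date: April 2, 1976
Anchor: Jan 1, 1976. With p = 1976 - 1 = 1975: (p + p//4 - p//100 + p//400) mod 7 = (1975 + 493 - 19 + 4) mod 7 = 2453 mod 7 = 3 -> Thursday (Mon=0 ... Sun=6)
Days before April (Jan-Mar): 91; offset = 91 + 2 - 1 = 92
Weekday index = (3 + 92) mod 7 = 4

Day of the week: Friday


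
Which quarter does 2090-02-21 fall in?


Month: February (month 2)
Q1: Jan-Mar, Q2: Apr-Jun, Q3: Jul-Sep, Q4: Oct-Dec

Q1


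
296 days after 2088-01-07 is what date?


Start: 2088-01-07, add 296 days
January 2088 has 31 days: 31 - 7 = 24 days to January 31 -> 272 left
February 2088 has 29 days -> 243 left
March 2088 has 31 days -> 212 left
April 2088 has 30 days -> 182 left
May 2088 has 31 days -> 151 left
June 2088 has 30 days -> 121 left
July 2088 has 31 days -> 90 left
August 2088 has 31 days -> 59 left
September 2088 has 30 days -> 29 left
October 2088: 29 <= 31 -> lands on October 29

Result: 2088-10-29


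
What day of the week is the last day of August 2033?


August 2033 has 31 days
Anchor: Jan 1, 2033. With p = 2033 - 1 = 2032: (p + p//4 - p//100 + p//400) mod 7 = (2032 + 508 - 20 + 5) mod 7 = 2525 mod 7 = 5 -> Saturday (Mon=0 ... Sun=6)
Days before August (Jan-Jul): 212; August 1 index = (5 + 212) mod 7 = 0 -> Monday
Last day offset: 31 - 1 = 30 days
Weekday index = (0 + 30) mod 7 = 2

Wednesday, August 31


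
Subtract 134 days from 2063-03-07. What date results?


Start: 2063-03-07, subtract 134 days
Back 7 days from March 7 reaches February 28, 2063 -> 127 left
February 2063 has 28 days -> back to January 31, 2063 -> 99 left
January 2063 has 31 days -> back to December 31, 2062 -> 68 left
December 2062 has 31 days -> back to November 30, 2062 -> 37 left
November 2062 has 30 days -> back to October 31, 2062 -> 7 left
October 2062: 31 - 7 = 24 -> lands on October 24

Result: 2062-10-24


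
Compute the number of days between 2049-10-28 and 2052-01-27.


From 2049-10-28 to 2052-01-27
2049-10-28: days before October = 31 + 28 + 31 + 30 + 31 + 30 + 31 + 31 + 30 = 273 (2049 is not a leap year); day of year = 273 + 28 = 301
2052-01-27: day of year = 27
Rest of 2049: 365 - 301 = 64
Full years 2050 (365), 2051 (365): 730
Total = 64 + 730 + 27 = 821

821 days


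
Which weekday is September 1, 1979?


Target: September 1, 1979
Anchor: Jan 1, 1979. With p = 1979 - 1 = 1978: (p + p//4 - p//100 + p//400) mod 7 = (1978 + 494 - 19 + 4) mod 7 = 2457 mod 7 = 0 -> Monday (Mon=0 ... Sun=6)
Days before September (Jan-Aug): 243 days
Weekday index = (0 + 243) mod 7 = 5

Saturday


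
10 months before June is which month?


June is month 6
6 - 10 = -4; wrap: -4 + 12 = 8

August


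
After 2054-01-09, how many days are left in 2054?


Day of year: 9 of 365
Remaining = 365 - 9

356 days


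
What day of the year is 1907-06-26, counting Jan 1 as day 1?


Date: June 26, 1907
Days in months 1 through 5: 151
Plus 26 days in June

Day of year: 177


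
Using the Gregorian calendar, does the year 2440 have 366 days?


Gregorian leap year rule: divisible by 4, but not by 100, unless also by 400.
2440 is divisible by 4 but not 100 -> leap year

Yes


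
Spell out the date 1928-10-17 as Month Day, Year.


ISO 1928-10-17 parses as year=1928, month=10, day=17
Month 10 -> October

October 17, 1928


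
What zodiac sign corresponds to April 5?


Date: April 5
Conventional tropical zodiac dates: Aries from March 21 onward; Taurus starts April 20
April 5 falls within the Aries range

Aries


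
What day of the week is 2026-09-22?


Date: September 22, 2026
Anchor: Jan 1, 2026. With p = 2026 - 1 = 2025: (p + p//4 - p//100 + p//400) mod 7 = (2025 + 506 - 20 + 5) mod 7 = 2516 mod 7 = 3 -> Thursday (Mon=0 ... Sun=6)
Days before September (Jan-Aug): 243; offset = 243 + 22 - 1 = 264
Weekday index = (3 + 264) mod 7 = 1

Day of the week: Tuesday


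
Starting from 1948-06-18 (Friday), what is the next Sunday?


Current: Friday
Target: Sunday
Days ahead: 2

Next Sunday: 1948-06-20


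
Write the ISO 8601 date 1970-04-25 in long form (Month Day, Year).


ISO 1970-04-25 parses as year=1970, month=04, day=25
Month 4 -> April

April 25, 1970


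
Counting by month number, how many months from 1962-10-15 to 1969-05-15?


From October 1962 to May 1969
7 years * 12 = 84 months, minus 5 months = 79

79 months


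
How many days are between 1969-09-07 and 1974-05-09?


From 1969-09-07 to 1974-05-09
1969-09-07: days before September = 31 + 28 + 31 + 30 + 31 + 30 + 31 + 31 = 243 (1969 is not a leap year); day of year = 243 + 7 = 250
1974-05-09: days before May = 31 + 28 + 31 + 30 = 120 (1974 is not a leap year); day of year = 120 + 9 = 129
Rest of 1969: 365 - 250 = 115
Full years 1970 (365), 1971 (365), 1972 (366), 1973 (365): 1461
Total = 115 + 1461 + 129 = 1705

1705 days


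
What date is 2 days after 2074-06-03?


Start: 2074-06-03, add 2 days
June 2074 has 30 days; 3 + 2 = 5 stays within June

Result: 2074-06-05


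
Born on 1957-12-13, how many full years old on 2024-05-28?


Birth: 1957-12-13
Reference: 2024-05-28
Year difference: 2024 - 1957 = 67
Birthday not yet reached in 2024, subtract 1

66 years old


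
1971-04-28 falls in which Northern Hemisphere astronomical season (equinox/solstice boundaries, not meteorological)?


Date: April 28
Astronomical Spring (approx.; exact equinox/solstice day varies by year): March 20 to June 20
April 28 falls within the Spring window

Spring


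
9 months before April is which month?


April is month 4
4 - 9 = -5; wrap: -5 + 12 = 7

July


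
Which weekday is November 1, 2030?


Target: November 1, 2030
Anchor: Jan 1, 2030. With p = 2030 - 1 = 2029: (p + p//4 - p//100 + p//400) mod 7 = (2029 + 507 - 20 + 5) mod 7 = 2521 mod 7 = 1 -> Tuesday (Mon=0 ... Sun=6)
Days before November (Jan-Oct): 304 days
Weekday index = (1 + 304) mod 7 = 4

Friday


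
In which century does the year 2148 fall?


Century = (year - 1) // 100 + 1
= (2148 - 1) // 100 + 1
= 2147 // 100 + 1
= 21 + 1

22nd century


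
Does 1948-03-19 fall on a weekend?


Anchor: Jan 1, 1948. With p = 1948 - 1 = 1947: (p + p//4 - p//100 + p//400) mod 7 = (1947 + 486 - 19 + 4) mod 7 = 2418 mod 7 = 3 -> Thursday (Mon=0 ... Sun=6)
Day of year: 79; offset = 78
Weekday index = (3 + 78) mod 7 = 4 -> Friday
Weekend days: Saturday, Sunday

No


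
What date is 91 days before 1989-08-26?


Start: 1989-08-26, subtract 91 days
Back 26 days from August 26 reaches July 31, 1989 -> 65 left
July 1989 has 31 days -> back to June 30, 1989 -> 34 left
June 1989 has 30 days -> back to May 31, 1989 -> 4 left
May 1989: 31 - 4 = 27 -> lands on May 27

Result: 1989-05-27


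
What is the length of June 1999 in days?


June 1999

30 days


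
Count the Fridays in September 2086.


September 2086 has 30 days
Anchor: Jan 1, 2086. With p = 2086 - 1 = 2085: (p + p//4 - p//100 + p//400) mod 7 = (2085 + 521 - 20 + 5) mod 7 = 2591 mod 7 = 1 -> Tuesday (Mon=0 ... Sun=6)
Days before September (Jan-Aug): 243; September 1 index = (1 + 243) mod 7 = 6 -> Sunday
First Friday is September 6
Fridays: 6, 13, 20, 27

4 Fridays


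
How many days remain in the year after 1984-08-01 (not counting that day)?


Day of year: 214 of 366
Remaining = 366 - 214

152 days


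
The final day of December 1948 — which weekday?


December 1948 has 31 days
Anchor: Jan 1, 1948. With p = 1948 - 1 = 1947: (p + p//4 - p//100 + p//400) mod 7 = (1947 + 486 - 19 + 4) mod 7 = 2418 mod 7 = 3 -> Thursday (Mon=0 ... Sun=6)
Days before December (Jan-Nov): 335; December 1 index = (3 + 335) mod 7 = 2 -> Wednesday
Last day offset: 31 - 1 = 30 days
Weekday index = (2 + 30) mod 7 = 4

Friday, December 31


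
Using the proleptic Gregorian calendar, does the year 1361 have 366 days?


Gregorian leap year rule: divisible by 4, but not by 100, unless also by 400.
1361 is not divisible by 4 -> not a leap year

No


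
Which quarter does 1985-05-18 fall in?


Month: May (month 5)
Q1: Jan-Mar, Q2: Apr-Jun, Q3: Jul-Sep, Q4: Oct-Dec

Q2


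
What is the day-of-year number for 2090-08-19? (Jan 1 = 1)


Date: August 19, 2090
Days in months 1 through 7: 212
Plus 19 days in August

Day of year: 231


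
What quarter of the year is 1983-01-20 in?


Month: January (month 1)
Q1: Jan-Mar, Q2: Apr-Jun, Q3: Jul-Sep, Q4: Oct-Dec

Q1


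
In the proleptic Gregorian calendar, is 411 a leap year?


Gregorian leap year rule: divisible by 4, but not by 100, unless also by 400.
411 is not divisible by 4 -> not a leap year

No


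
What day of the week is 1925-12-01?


Date: December 1, 1925
Anchor: Jan 1, 1925. With p = 1925 - 1 = 1924: (p + p//4 - p//100 + p//400) mod 7 = (1924 + 481 - 19 + 4) mod 7 = 2390 mod 7 = 3 -> Thursday (Mon=0 ... Sun=6)
Days before December (Jan-Nov): 334; offset = 334 + 1 - 1 = 334
Weekday index = (3 + 334) mod 7 = 1

Day of the week: Tuesday


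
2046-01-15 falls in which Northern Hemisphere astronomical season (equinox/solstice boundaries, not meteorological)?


Date: January 15
Astronomical Winter (approx.; exact equinox/solstice day varies by year): December 21 to March 19
January 15 falls within the Winter window

Winter


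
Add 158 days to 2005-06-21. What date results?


Start: 2005-06-21, add 158 days
June 2005 has 30 days: 30 - 21 = 9 days to June 30 -> 149 left
July 2005 has 31 days -> 118 left
August 2005 has 31 days -> 87 left
September 2005 has 30 days -> 57 left
October 2005 has 31 days -> 26 left
November 2005: 26 <= 30 -> lands on November 26

Result: 2005-11-26


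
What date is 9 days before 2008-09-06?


Start: 2008-09-06, subtract 9 days
Back 6 days from September 6 reaches August 31, 2008 -> 3 left
August 2008: 31 - 3 = 28 -> lands on August 28

Result: 2008-08-28


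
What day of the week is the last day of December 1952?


December 1952 has 31 days
Anchor: Jan 1, 1952. With p = 1952 - 1 = 1951: (p + p//4 - p//100 + p//400) mod 7 = (1951 + 487 - 19 + 4) mod 7 = 2423 mod 7 = 1 -> Tuesday (Mon=0 ... Sun=6)
Days before December (Jan-Nov): 335; December 1 index = (1 + 335) mod 7 = 0 -> Monday
Last day offset: 31 - 1 = 30 days
Weekday index = (0 + 30) mod 7 = 2

Wednesday, December 31


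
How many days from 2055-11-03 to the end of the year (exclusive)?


Day of year: 307 of 365
Remaining = 365 - 307

58 days


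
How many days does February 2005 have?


February 2005 (leap year: no)

28 days


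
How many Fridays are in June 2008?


June 2008 has 30 days
Anchor: Jan 1, 2008. With p = 2008 - 1 = 2007: (p + p//4 - p//100 + p//400) mod 7 = (2007 + 501 - 20 + 5) mod 7 = 2493 mod 7 = 1 -> Tuesday (Mon=0 ... Sun=6)
Days before June (Jan-May): 152; June 1 index = (1 + 152) mod 7 = 6 -> Sunday
First Friday is June 6
Fridays: 6, 13, 20, 27

4 Fridays


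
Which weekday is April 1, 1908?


Target: April 1, 1908
Anchor: Jan 1, 1908. With p = 1908 - 1 = 1907: (p + p//4 - p//100 + p//400) mod 7 = (1907 + 476 - 19 + 4) mod 7 = 2368 mod 7 = 2 -> Wednesday (Mon=0 ... Sun=6)
Days before April (Jan-Mar): 91 days
Weekday index = (2 + 91) mod 7 = 2

Wednesday


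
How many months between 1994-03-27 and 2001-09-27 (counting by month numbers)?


From March 1994 to September 2001
7 years * 12 = 84 months, plus 6 months = 90

90 months


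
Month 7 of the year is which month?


Month 7 of 12

July


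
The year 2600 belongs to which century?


Century = (year - 1) // 100 + 1
= (2600 - 1) // 100 + 1
= 2599 // 100 + 1
= 25 + 1

26th century


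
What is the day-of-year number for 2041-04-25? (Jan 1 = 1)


Date: April 25, 2041
Days in months 1 through 3: 90
Plus 25 days in April

Day of year: 115


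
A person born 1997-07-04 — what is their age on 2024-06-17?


Birth: 1997-07-04
Reference: 2024-06-17
Year difference: 2024 - 1997 = 27
Birthday not yet reached in 2024, subtract 1

26 years old


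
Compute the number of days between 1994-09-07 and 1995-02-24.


From 1994-09-07 to 1995-02-24
1994-09-07: days before September = 31 + 28 + 31 + 30 + 31 + 30 + 31 + 31 = 243 (1994 is not a leap year); day of year = 243 + 7 = 250
1995-02-24: days before February = 31; day of year = 31 + 24 = 55
Rest of 1994: 365 - 250 = 115
Total = 115 + 55 = 170

170 days
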